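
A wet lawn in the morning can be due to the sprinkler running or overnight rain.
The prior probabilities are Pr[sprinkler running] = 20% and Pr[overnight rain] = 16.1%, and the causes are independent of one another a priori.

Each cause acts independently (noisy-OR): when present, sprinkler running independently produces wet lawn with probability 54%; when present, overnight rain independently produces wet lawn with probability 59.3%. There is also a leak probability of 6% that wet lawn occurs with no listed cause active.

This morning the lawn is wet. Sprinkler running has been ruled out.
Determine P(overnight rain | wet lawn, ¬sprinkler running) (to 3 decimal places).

P(overnight rain | wet lawn, ¬sprinkler running) ≈ 0.664

Under noisy-OR, P(wet lawn | causes) = 1 − (1−0.06)·∏(1−qᵢ) over the active causes.
Weight on overnight rain=true, given the evidence: 0.61742*0.161 = 0.099405
Normalizer over all consistent configurations: 0.06*0.839 + 0.61742*0.161 = 0.149745
P(overnight rain | wet lawn, ¬sprinkler running) = 0.099405/0.149745 ≈ 0.664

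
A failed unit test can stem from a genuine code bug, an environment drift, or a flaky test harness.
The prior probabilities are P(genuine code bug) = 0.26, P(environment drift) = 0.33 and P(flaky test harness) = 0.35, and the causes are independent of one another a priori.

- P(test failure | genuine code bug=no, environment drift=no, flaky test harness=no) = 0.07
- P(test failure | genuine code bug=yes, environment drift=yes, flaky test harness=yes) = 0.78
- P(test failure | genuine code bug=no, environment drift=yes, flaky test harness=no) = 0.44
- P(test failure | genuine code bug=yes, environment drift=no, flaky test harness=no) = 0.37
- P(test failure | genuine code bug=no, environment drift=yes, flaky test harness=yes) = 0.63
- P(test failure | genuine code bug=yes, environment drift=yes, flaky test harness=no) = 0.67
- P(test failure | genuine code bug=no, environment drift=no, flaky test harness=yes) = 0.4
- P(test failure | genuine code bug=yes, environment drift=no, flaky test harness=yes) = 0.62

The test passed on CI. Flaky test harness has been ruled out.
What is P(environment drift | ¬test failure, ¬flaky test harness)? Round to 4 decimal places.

By total probability over the 4 (genuine code bug, environment drift) configurations:
  P(¬test failure | ¬flaky test harness) = 0.93×0.74×0.67 + 0.56×0.74×0.33 + 0.63×0.26×0.67 + 0.33×0.26×0.33
        = 0.461094 + 0.136752 + 0.109746 + 0.028314 = 0.735906
Keeping only the environment drift-present terms gives 0.165066, so
  P(environment drift | ¬test failure, ¬flaky test harness) = 0.165066 / 0.735906 ≈ 0.2243

P(environment drift | ¬test failure, ¬flaky test harness) ≈ 0.2243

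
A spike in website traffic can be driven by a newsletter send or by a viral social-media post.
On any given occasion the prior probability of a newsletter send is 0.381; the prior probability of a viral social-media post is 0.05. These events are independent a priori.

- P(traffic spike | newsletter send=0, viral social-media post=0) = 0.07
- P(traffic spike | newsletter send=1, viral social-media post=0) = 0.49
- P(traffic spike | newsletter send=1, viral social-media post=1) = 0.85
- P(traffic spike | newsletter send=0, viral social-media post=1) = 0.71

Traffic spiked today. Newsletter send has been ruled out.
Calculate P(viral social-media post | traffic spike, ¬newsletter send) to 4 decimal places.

By total probability over both values of viral social-media post:
  P(traffic spike | ¬newsletter send) = 0.07·0.95 + 0.71·0.05
        = 0.066500 + 0.035500 = 0.102000
The terms with viral social-media post present sum to 0.035500, so
  P(viral social-media post | traffic spike, ¬newsletter send) = 0.035500 / 0.102000 ≈ 0.3480

P(viral social-media post | traffic spike, ¬newsletter send) ≈ 0.3480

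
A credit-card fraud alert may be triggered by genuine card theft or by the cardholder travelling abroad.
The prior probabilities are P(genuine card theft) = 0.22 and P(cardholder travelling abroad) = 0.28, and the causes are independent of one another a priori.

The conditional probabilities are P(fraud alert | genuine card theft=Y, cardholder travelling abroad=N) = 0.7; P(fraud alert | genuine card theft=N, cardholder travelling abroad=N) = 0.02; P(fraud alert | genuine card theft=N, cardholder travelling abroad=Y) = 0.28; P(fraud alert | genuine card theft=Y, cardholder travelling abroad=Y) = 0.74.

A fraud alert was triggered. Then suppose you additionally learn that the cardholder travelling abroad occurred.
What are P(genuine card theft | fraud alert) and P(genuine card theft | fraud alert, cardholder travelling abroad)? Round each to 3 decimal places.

Numerator (weight on configurations with genuine card theft): 0.110880 + 0.045584 = 0.156464
Normalizer over all consistent configurations: 0.02·0.78·0.72 + 0.28·0.78·0.28 + 0.7·0.22·0.72 + 0.74·0.22·0.28 = 0.228848
P(genuine card theft | fraud alert) = 0.156464/0.228848 ≈ 0.684

Now condition on the additional information:
Numerator (weight on configurations with genuine card theft): 0.74*0.22 = 0.162800
Denominator P(fraud alert | cardholder travelling abroad): 0.28*0.78 + 0.74*0.22 = 0.381200
Posterior = 0.162800 / 0.381200 ≈ 0.427
The drop from 0.684 to 0.427 is the explaining-away (discounting) effect.

P(genuine card theft | fraud alert) ≈ 0.684; P(genuine card theft | fraud alert, cardholder travelling abroad) ≈ 0.427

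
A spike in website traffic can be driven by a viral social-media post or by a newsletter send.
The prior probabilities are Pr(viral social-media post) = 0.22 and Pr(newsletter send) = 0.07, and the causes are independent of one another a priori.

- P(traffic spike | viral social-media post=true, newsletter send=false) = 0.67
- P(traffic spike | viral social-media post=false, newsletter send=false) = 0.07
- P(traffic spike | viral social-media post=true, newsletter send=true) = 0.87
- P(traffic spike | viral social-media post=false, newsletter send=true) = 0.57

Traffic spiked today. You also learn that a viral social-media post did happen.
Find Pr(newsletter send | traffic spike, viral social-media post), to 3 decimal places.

Enumerate both values of newsletter send and weight by the priors:
  P(traffic spike | viral social-media post) = 0.67×0.93 + 0.87×0.07
        = 0.623100 + 0.060900 = 0.684000
The terms with newsletter send present sum to 0.060900, so
  P(newsletter send | traffic spike, viral social-media post) = 0.060900 / 0.684000 ≈ 0.089

Pr(newsletter send | traffic spike, viral social-media post) ≈ 0.089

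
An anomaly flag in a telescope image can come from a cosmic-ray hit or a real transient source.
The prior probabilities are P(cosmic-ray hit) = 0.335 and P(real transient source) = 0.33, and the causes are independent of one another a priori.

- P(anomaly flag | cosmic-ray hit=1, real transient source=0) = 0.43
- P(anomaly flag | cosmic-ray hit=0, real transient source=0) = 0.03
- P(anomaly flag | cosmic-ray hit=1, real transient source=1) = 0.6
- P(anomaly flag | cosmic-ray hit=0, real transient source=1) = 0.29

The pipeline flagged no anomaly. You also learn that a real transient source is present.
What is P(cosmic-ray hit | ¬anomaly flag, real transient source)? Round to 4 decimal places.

P(cosmic-ray hit | ¬anomaly flag, real transient source) ≈ 0.2211

Numerator (weight on configurations with cosmic-ray hit): 0.4×0.335 = 0.134000
Normalizer over all consistent configurations: 0.71×0.665 + 0.4×0.335 = 0.606150
P(cosmic-ray hit | ¬anomaly flag, real transient source) = 0.134000/0.606150 ≈ 0.2211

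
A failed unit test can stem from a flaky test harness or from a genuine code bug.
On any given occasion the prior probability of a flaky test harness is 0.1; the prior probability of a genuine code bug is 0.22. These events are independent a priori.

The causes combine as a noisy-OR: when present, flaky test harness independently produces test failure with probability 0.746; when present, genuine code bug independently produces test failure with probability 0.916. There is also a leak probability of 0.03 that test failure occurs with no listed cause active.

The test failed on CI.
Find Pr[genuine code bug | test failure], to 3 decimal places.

Pr[genuine code bug | test failure] ≈ 0.718

Under noisy-OR, P(test failure | causes) = 1 − (1−0.03)·∏(1−qᵢ) over the active causes.
P(test failure) = 0.03·0.9·0.78 + 0.91852·0.9·0.22 + 0.75362·0.1·0.78 + 0.979304·0.1·0.22 = 0.021060 + 0.181867 + 0.058782 + 0.021545 = 0.283254
Restricting to configurations with genuine code bug present: 0.181867 + 0.021545 = 0.203412.
So P(genuine code bug | test failure) = 0.203412/0.283254 ≈ 0.718.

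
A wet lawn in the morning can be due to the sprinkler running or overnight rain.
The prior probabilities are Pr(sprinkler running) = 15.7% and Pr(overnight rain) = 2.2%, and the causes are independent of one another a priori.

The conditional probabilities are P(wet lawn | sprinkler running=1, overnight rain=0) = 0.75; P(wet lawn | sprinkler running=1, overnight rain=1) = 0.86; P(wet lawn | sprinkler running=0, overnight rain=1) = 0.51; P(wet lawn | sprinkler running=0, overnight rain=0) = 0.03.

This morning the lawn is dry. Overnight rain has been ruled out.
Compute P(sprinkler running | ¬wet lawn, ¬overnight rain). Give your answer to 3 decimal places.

For the numerator, keep only sprinkler running=true terms: 0.25×0.157 = 0.039250
Normalizer over all consistent configurations: 0.97×0.843 + 0.25×0.157 = 0.856960
Posterior = 0.039250 / 0.856960 ≈ 0.046

P(sprinkler running | ¬wet lawn, ¬overnight rain) ≈ 0.046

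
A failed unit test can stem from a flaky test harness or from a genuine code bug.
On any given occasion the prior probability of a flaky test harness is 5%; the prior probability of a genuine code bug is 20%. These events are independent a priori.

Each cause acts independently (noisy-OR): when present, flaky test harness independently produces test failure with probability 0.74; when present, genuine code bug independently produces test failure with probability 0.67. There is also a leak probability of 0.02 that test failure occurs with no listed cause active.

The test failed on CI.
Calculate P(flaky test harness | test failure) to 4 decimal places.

P(flaky test harness | test failure) ≈ 0.2133

Under noisy-OR, P(test failure | causes) = 1 − (1−0.02)·∏(1−qᵢ) over the active causes.
P(test failure) = 0.02×0.95×0.8 + 0.6766×0.95×0.2 + 0.7452×0.05×0.8 + 0.915916×0.05×0.2 = 0.015200 + 0.128554 + 0.029808 + 0.009159 = 0.182721
The flaky test harness-present share is 0.029808 + 0.009159 = 0.038967.
P(flaky test harness | test failure) = 0.038967 / 0.182721 ≈ 0.2133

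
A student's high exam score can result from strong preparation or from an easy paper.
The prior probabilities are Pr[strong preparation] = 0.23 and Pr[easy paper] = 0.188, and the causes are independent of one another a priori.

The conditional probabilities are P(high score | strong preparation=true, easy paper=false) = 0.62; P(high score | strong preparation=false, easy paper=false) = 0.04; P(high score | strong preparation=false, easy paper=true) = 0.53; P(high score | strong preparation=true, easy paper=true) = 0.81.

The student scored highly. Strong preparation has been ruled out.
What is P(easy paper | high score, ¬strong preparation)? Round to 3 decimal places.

P(high score | ¬strong preparation) = 0.04·0.812 + 0.53·0.188 = 0.032480 + 0.099640 = 0.132120
Restricting to configurations with easy paper present: 0.53·0.188 = 0.099640.
Hence the posterior is 0.099640/0.132120 ≈ 0.754.

P(easy paper | high score, ¬strong preparation) ≈ 0.754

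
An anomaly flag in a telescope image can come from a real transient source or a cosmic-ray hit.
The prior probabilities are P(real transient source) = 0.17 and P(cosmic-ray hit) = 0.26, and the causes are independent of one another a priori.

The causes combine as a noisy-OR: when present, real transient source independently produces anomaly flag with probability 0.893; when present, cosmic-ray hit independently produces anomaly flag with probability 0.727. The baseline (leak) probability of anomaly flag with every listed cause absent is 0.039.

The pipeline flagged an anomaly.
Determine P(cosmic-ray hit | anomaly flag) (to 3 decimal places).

Under noisy-OR, P(anomaly flag | causes) = 1 − (1−0.039)·∏(1−qᵢ) over the active causes.
By total probability over the 4 (real transient source, cosmic-ray hit) configurations:
  P(anomaly flag) = 0.039*0.83*0.74 + 0.737647*0.83*0.26 + 0.897173*0.17*0.74 + 0.971928*0.17*0.26
        = 0.023954 + 0.159184 + 0.112864 + 0.042959 = 0.338961
Keeping only the cosmic-ray hit-present terms gives 0.202143, so
  P(cosmic-ray hit | anomaly flag) = 0.202143 / 0.338961 ≈ 0.596

P(cosmic-ray hit | anomaly flag) ≈ 0.596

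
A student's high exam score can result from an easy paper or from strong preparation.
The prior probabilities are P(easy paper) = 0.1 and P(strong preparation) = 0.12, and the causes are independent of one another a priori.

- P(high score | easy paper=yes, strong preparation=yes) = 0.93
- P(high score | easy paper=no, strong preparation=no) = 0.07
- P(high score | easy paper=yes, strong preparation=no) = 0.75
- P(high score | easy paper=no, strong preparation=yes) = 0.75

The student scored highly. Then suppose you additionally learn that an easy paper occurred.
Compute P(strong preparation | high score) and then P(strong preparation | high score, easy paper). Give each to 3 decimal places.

P(strong preparation | high score) ≈ 0.431; P(strong preparation | high score, easy paper) ≈ 0.145

By total probability over the 4 (easy paper, strong preparation) configurations:
  P(high score) = 0.07*0.9*0.88 + 0.75*0.9*0.12 + 0.75*0.1*0.88 + 0.93*0.1*0.12
        = 0.055440 + 0.081000 + 0.066000 + 0.011160 = 0.213600
Keeping only the strong preparation-present terms gives 0.092160, so
  P(strong preparation | high score) = 0.092160 / 0.213600 ≈ 0.431

With the extra evidence:
P(high score | easy paper) = 0.75·0.88 + 0.93·0.12 = 0.660000 + 0.111600 = 0.771600
Of this, 0.111600 comes from 0.93·0.12 (the strong preparation=true cases).
Hence the posterior is 0.111600/0.771600 ≈ 0.145.
The drop from 0.431 to 0.145 is the explaining-away (discounting) effect.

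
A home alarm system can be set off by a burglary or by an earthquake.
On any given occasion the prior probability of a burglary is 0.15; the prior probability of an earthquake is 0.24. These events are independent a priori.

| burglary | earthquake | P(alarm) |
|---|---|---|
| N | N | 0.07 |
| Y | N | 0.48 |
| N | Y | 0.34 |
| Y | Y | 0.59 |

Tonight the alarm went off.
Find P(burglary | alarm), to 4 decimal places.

Numerator (weight on configurations with burglary): 0.054720 + 0.021240 = 0.075960
Denominator P(alarm): 0.07·0.85·0.76 + 0.34·0.85·0.24 + 0.48·0.15·0.76 + 0.59·0.15·0.24 = 0.190540
P(burglary | alarm) = 0.075960/0.190540 ≈ 0.3987

P(burglary | alarm) ≈ 0.3987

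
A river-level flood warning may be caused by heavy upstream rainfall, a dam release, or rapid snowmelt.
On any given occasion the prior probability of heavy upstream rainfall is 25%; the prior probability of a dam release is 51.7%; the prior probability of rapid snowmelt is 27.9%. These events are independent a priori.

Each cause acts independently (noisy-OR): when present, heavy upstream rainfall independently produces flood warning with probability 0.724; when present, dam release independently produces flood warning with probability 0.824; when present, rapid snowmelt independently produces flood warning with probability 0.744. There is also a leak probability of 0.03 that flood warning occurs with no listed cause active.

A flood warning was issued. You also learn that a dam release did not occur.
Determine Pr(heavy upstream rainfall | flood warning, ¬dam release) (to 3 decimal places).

Under noisy-OR, P(flood warning | causes) = 1 − (1−0.03)·∏(1−qᵢ) over the active causes.
Numerator (weight on configurations with heavy upstream rainfall): 0.131993 + 0.064970 = 0.196963
The normalizing constant is 0.03*0.75*0.721 + 0.75168*0.75*0.279 + 0.73228*0.25*0.721 + 0.931464*0.25*0.279 = 0.370474
Posterior = 0.196963 / 0.370474 ≈ 0.532

Pr(heavy upstream rainfall | flood warning, ¬dam release) ≈ 0.532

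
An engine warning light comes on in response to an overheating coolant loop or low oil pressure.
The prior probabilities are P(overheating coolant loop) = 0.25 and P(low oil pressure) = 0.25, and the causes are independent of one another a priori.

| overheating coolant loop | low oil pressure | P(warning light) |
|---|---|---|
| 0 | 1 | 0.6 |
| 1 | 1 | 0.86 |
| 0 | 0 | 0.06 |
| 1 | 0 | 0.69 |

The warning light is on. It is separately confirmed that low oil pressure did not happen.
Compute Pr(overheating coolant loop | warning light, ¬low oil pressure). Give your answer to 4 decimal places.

Sum P(warning light|·) weighted by the priors over both values of overheating coolant loop:
  P(warning light | ¬low oil pressure) = 0.06×0.75 + 0.69×0.25
        = 0.045000 + 0.172500 = 0.217500
Configurations with overheating coolant loop contribute 0.172500, so
  P(overheating coolant loop | warning light, ¬low oil pressure) = 0.172500 / 0.217500 ≈ 0.7931

Pr(overheating coolant loop | warning light, ¬low oil pressure) ≈ 0.7931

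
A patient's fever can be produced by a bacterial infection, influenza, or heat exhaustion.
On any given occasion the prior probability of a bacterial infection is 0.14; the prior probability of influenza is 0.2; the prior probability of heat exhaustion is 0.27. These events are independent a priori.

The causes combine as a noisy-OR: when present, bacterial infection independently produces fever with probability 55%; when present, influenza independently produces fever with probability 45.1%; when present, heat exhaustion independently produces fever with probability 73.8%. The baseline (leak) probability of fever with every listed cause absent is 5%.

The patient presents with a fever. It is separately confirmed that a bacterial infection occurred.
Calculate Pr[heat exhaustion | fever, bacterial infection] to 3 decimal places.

Pr[heat exhaustion | fever, bacterial infection] ≈ 0.352

Under noisy-OR, P(fever | causes) = 1 − (1−0.05)·∏(1−qᵢ) over the active causes.
For the numerator, keep only heat exhaustion=true terms: 0.191807 + 0.050679 = 0.242486
Denominator P(fever | bacterial infection): 0.5725×0.8×0.73 + 0.887995×0.8×0.27 + 0.765302×0.2×0.73 + 0.938509×0.2×0.27 = 0.688560
P(heat exhaustion | fever, bacterial infection) = 0.242486/0.688560 ≈ 0.352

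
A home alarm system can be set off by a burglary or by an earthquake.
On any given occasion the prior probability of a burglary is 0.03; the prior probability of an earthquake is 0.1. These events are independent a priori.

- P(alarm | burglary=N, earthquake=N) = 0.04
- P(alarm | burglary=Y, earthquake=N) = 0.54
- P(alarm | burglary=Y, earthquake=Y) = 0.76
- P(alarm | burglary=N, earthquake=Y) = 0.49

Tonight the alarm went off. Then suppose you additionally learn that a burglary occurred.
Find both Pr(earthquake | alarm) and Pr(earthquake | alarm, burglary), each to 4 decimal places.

Pr(earthquake | alarm) ≈ 0.5016; Pr(earthquake | alarm, burglary) ≈ 0.1352

By total probability over the 4 (burglary, earthquake) configurations:
  P(alarm) = 0.04×0.97×0.9 + 0.49×0.97×0.1 + 0.54×0.03×0.9 + 0.76×0.03×0.1
        = 0.034920 + 0.047530 + 0.014580 + 0.002280 = 0.099310
Keeping only the earthquake-present terms gives 0.049810, so
  P(earthquake | alarm) = 0.049810 / 0.099310 ≈ 0.5016

Now also conditioning on burglary=true:
P(alarm | burglary) = 0.54·0.9 + 0.76·0.1 = 0.486000 + 0.076000 = 0.562000
Of this, 0.076000 comes from 0.76·0.1 (the earthquake=true cases).
P(earthquake | alarm, burglary) = 0.076000 / 0.562000 ≈ 0.1352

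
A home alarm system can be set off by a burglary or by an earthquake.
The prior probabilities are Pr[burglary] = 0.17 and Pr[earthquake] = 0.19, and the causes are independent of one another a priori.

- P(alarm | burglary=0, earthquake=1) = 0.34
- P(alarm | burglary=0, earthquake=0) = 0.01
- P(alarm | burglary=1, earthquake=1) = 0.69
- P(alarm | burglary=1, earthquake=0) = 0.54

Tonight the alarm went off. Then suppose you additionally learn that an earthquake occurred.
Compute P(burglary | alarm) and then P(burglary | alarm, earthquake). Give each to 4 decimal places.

P(burglary | alarm) ≈ 0.6156; P(burglary | alarm, earthquake) ≈ 0.2936

P(alarm) = 0.01·0.83·0.81 + 0.34·0.83·0.19 + 0.54·0.17·0.81 + 0.69·0.17·0.19 = 0.006723 + 0.053618 + 0.074358 + 0.022287 = 0.156986
Of this, 0.096645 comes from 0.074358 + 0.022287 (the burglary=true cases).
So P(burglary | alarm) = 0.096645/0.156986 ≈ 0.6156.

With the extra evidence:
Sum P(alarm|·) weighted by the priors over both values of burglary:
  P(alarm | earthquake) = 0.34*0.83 + 0.69*0.17
        = 0.282200 + 0.117300 = 0.399500
The terms with burglary present sum to 0.117300, so
  P(burglary | alarm, earthquake) = 0.117300 / 0.399500 ≈ 0.2936
— earthquake explains away the evidence for burglary.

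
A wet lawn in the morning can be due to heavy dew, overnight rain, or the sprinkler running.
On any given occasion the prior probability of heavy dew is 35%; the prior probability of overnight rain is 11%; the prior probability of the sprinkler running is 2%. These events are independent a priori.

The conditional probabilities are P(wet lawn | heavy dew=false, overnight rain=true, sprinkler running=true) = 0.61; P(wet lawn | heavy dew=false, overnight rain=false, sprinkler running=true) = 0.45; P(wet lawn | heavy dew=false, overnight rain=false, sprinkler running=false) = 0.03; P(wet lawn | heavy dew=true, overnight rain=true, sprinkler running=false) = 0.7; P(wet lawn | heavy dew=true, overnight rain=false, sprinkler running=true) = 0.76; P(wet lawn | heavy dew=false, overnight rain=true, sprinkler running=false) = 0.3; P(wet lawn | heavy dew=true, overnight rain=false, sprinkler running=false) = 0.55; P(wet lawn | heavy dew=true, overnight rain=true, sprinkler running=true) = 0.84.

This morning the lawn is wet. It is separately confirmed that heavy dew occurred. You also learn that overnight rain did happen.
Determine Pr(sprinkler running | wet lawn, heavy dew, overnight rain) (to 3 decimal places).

Pr(sprinkler running | wet lawn, heavy dew, overnight rain) ≈ 0.024

By total probability over both values of sprinkler running:
  P(wet lawn | heavy dew, overnight rain) = 0.7*0.98 + 0.84*0.02
        = 0.686000 + 0.016800 = 0.702800
Keeping only the sprinkler running-present terms gives 0.016800, so
  P(sprinkler running | wet lawn, heavy dew, overnight rain) = 0.016800 / 0.702800 ≈ 0.024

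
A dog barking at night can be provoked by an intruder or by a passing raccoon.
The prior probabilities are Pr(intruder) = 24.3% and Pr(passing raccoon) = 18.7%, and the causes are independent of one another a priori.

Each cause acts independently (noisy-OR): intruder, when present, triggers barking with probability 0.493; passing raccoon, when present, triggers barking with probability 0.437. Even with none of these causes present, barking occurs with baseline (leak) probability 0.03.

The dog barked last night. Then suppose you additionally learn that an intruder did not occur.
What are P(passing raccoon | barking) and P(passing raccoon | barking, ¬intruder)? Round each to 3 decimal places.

Under noisy-OR, P(barking | causes) = 1 − (1−0.03)·∏(1−qᵢ) over the active causes.
Enumerate the 4 (intruder, passing raccoon) configurations and weight by the priors:
  P(barking) = 0.03×0.757×0.813 + 0.45389×0.757×0.187 + 0.50821×0.243×0.813 + 0.723122×0.243×0.187
        = 0.018463 + 0.064252 + 0.100401 + 0.032859 = 0.215975
Configurations with passing raccoon contribute 0.097111, so
  P(passing raccoon | barking) = 0.097111 / 0.215975 ≈ 0.450

Now also conditioning on intruder≠true:
Numerator (weight on configurations with passing raccoon): 0.45389*0.187 = 0.084877
Normalizer over all consistent configurations: 0.03*0.813 + 0.45389*0.187 = 0.109267
P(passing raccoon | barking, ¬intruder) = 0.084877/0.109267 ≈ 0.777

P(passing raccoon | barking) ≈ 0.450; P(passing raccoon | barking, ¬intruder) ≈ 0.777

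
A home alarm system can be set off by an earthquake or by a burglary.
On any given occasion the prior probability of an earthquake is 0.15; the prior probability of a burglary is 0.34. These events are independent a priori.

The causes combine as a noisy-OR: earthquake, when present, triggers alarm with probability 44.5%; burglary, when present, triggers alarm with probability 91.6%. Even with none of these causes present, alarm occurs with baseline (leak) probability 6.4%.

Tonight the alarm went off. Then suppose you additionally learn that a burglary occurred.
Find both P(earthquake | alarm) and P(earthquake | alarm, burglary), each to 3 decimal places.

Under noisy-OR, P(alarm | causes) = 1 − (1−0.064)·∏(1−qᵢ) over the active causes.
Weight on earthquake=true, given the evidence: 0.047571 + 0.048775 = 0.096346
Denominator P(alarm): 0.064*0.85*0.66 + 0.921376*0.85*0.34 + 0.48052*0.15*0.66 + 0.956364*0.15*0.34 = 0.398528
Posterior = 0.096346 / 0.398528 ≈ 0.242

With the extra evidence:
P(alarm | burglary) = 0.921376×0.85 + 0.956364×0.15 = 0.783170 + 0.143455 = 0.926625
Restricting to configurations with earthquake present: 0.956364×0.15 = 0.143455.
So P(earthquake | alarm, burglary) = 0.143455/0.926625 ≈ 0.155.

P(earthquake | alarm) ≈ 0.242; P(earthquake | alarm, burglary) ≈ 0.155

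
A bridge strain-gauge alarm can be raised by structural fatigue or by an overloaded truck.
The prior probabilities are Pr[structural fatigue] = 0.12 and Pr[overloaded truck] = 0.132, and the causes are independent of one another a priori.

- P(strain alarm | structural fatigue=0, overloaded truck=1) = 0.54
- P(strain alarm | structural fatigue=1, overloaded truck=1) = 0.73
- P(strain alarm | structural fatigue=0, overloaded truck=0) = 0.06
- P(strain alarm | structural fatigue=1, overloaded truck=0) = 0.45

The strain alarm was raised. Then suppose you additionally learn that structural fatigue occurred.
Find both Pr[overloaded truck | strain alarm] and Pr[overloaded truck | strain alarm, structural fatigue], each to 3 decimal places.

Sum P(strain alarm|·) weighted by the priors over the 4 (structural fatigue, overloaded truck) configurations:
  P(strain alarm) = 0.06*0.88*0.868 + 0.54*0.88*0.132 + 0.45*0.12*0.868 + 0.73*0.12*0.132
        = 0.045830 + 0.062726 + 0.046872 + 0.011563 = 0.166991
Configurations with overloaded truck contribute 0.074289, so
  P(overloaded truck | strain alarm) = 0.074289 / 0.166991 ≈ 0.445

With the extra evidence:
P(strain alarm | structural fatigue) = 0.45×0.868 + 0.73×0.132 = 0.390600 + 0.096360 = 0.486960
The overloaded truck-present share is 0.73×0.132 = 0.096360.
So P(overloaded truck | strain alarm, structural fatigue) = 0.096360/0.486960 ≈ 0.198.

Pr[overloaded truck | strain alarm] ≈ 0.445; Pr[overloaded truck | strain alarm, structural fatigue] ≈ 0.198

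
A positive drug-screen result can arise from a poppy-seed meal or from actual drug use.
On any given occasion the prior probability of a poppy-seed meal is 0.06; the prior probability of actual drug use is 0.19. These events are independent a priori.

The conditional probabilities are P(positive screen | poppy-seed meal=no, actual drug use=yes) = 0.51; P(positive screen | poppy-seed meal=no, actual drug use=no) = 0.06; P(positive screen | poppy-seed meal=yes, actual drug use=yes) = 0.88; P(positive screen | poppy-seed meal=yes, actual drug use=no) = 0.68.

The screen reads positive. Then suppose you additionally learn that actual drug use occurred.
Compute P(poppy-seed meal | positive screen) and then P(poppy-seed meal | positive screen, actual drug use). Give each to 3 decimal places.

P(positive screen) = 0.06×0.94×0.81 + 0.51×0.94×0.19 + 0.68×0.06×0.81 + 0.88×0.06×0.19 = 0.045684 + 0.091086 + 0.033048 + 0.010032 = 0.179850
The poppy-seed meal-present share is 0.033048 + 0.010032 = 0.043080.
So P(poppy-seed meal | positive screen) = 0.043080/0.179850 ≈ 0.240.

Now also conditioning on actual drug use=true:
By total probability over both values of poppy-seed meal:
  P(positive screen | actual drug use) = 0.51×0.94 + 0.88×0.06
        = 0.479400 + 0.052800 = 0.532200
The terms with poppy-seed meal present sum to 0.052800, so
  P(poppy-seed meal | positive screen, actual drug use) = 0.052800 / 0.532200 ≈ 0.099
This is intercausal reasoning (explaining away): once actual drug use accounts for the positive screen, poppy-seed meal becomes less likely.

P(poppy-seed meal | positive screen) ≈ 0.240; P(poppy-seed meal | positive screen, actual drug use) ≈ 0.099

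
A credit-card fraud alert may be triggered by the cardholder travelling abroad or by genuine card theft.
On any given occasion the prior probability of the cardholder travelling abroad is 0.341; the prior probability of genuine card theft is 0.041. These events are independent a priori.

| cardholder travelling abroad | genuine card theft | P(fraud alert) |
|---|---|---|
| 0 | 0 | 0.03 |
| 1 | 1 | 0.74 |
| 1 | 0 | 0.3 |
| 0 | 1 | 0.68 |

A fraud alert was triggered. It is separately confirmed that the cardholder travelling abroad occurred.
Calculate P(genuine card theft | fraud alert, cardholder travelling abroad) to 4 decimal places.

P(genuine card theft | fraud alert, cardholder travelling abroad) ≈ 0.0954

P(fraud alert | cardholder travelling abroad) = 0.3×0.959 + 0.74×0.041 = 0.287700 + 0.030340 = 0.318040
Restricting to configurations with genuine card theft present: 0.74×0.041 = 0.030340.
P(genuine card theft | fraud alert, cardholder travelling abroad) = 0.030340 / 0.318040 ≈ 0.0954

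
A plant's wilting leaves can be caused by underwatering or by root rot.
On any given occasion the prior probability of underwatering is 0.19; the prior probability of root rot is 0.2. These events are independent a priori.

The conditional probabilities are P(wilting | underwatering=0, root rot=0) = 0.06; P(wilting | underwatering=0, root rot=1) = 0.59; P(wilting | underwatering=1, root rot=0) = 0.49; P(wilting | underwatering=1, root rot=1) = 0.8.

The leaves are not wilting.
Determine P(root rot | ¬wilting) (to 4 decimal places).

P(root rot | ¬wilting) ≈ 0.0973

P(¬wilting) = 0.94×0.81×0.8 + 0.41×0.81×0.2 + 0.51×0.19×0.8 + 0.2×0.19×0.2 = 0.609120 + 0.066420 + 0.077520 + 0.007600 = 0.760660
Of this, 0.074020 comes from 0.066420 + 0.007600 (the root rot=true cases).
P(root rot | ¬wilting) = 0.074020 / 0.760660 ≈ 0.0973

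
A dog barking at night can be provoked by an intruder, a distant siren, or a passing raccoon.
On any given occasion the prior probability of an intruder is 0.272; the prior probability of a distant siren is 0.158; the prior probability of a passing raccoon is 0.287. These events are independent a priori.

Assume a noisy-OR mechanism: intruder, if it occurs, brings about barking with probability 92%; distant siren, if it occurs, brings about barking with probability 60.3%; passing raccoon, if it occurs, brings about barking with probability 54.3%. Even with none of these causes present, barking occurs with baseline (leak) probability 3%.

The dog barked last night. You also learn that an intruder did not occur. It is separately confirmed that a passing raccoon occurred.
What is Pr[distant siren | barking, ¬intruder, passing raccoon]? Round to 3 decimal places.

Under noisy-OR, P(barking | causes) = 1 − (1−0.03)·∏(1−qᵢ) over the active causes.
For the numerator, keep only distant siren=true terms: 0.824014×0.158 = 0.130194
Normalizer over all consistent configurations: 0.55671×0.842 + 0.824014×0.158 = 0.598944
P(distant siren | barking, ¬intruder, passing raccoon) = 0.130194/0.598944 ≈ 0.217

Pr[distant siren | barking, ¬intruder, passing raccoon] ≈ 0.217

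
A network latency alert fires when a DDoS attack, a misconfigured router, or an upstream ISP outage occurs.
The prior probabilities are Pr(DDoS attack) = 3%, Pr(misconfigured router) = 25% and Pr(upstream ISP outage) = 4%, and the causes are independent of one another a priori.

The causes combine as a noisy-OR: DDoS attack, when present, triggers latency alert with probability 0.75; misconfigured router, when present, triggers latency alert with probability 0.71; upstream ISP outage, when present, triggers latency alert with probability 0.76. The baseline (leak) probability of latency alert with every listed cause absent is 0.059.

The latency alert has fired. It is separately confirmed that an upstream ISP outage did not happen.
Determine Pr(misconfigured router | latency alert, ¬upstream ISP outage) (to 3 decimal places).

Under noisy-OR, P(latency alert | causes) = 1 − (1−0.059)·∏(1−qᵢ) over the active causes.
Enumerate the 4 (DDoS attack, misconfigured router) configurations and weight by the priors:
  P(latency alert | ¬upstream ISP outage) = 0.059·0.97·0.75 + 0.72711·0.97·0.25 + 0.76475·0.03·0.75 + 0.931777·0.03·0.25
        = 0.042922 + 0.176324 + 0.017207 + 0.006988 = 0.243441
Configurations with misconfigured router contribute 0.183312, so
  P(misconfigured router | latency alert, ¬upstream ISP outage) = 0.183312 / 0.243441 ≈ 0.753

Pr(misconfigured router | latency alert, ¬upstream ISP outage) ≈ 0.753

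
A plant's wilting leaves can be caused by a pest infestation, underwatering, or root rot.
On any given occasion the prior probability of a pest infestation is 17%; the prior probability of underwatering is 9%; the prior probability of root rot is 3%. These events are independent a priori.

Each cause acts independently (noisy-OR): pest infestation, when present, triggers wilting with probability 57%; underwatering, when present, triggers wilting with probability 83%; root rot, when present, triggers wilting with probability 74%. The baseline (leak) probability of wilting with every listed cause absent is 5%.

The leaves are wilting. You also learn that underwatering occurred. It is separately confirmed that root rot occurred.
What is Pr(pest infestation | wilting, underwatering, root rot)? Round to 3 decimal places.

Under noisy-OR, P(wilting | causes) = 1 − (1−0.05)·∏(1−qᵢ) over the active causes.
By total probability over both values of pest infestation:
  P(wilting | underwatering, root rot) = 0.95801·0.83 + 0.981944·0.17
        = 0.795148 + 0.166930 = 0.962078
Configurations with pest infestation contribute 0.166930, so
  P(pest infestation | wilting, underwatering, root rot) = 0.166930 / 0.962078 ≈ 0.174

Pr(pest infestation | wilting, underwatering, root rot) ≈ 0.174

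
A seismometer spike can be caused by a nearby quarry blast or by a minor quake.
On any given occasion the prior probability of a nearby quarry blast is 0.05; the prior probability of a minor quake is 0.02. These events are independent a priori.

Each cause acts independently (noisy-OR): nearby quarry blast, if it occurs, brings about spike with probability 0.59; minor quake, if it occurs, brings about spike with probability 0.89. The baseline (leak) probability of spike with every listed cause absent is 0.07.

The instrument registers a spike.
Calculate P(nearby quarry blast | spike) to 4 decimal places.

P(nearby quarry blast | spike) ≈ 0.2755

Under noisy-OR, P(spike | causes) = 1 − (1−0.07)·∏(1−qᵢ) over the active causes.
P(spike) = 0.07×0.95×0.98 + 0.8977×0.95×0.02 + 0.6187×0.05×0.98 + 0.958057×0.05×0.02 = 0.065170 + 0.017056 + 0.030316 + 0.000958 = 0.113500
The nearby quarry blast-present share is 0.030316 + 0.000958 = 0.031274.
Hence the posterior is 0.031274/0.113500 ≈ 0.2755.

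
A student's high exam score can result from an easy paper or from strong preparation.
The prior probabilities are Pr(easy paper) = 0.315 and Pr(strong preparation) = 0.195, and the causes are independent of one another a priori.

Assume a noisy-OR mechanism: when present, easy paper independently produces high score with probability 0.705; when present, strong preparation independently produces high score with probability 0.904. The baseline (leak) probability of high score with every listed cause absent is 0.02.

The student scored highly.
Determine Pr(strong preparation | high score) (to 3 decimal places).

Under noisy-OR, P(high score | causes) = 1 − (1−0.02)·∏(1−qᵢ) over the active causes.
P(high score) = 0.02×0.685×0.805 + 0.90592×0.685×0.195 + 0.7109×0.315×0.805 + 0.972246×0.315×0.195 = 0.011029 + 0.121008 + 0.180266 + 0.059720 = 0.372023
The strong preparation-present share is 0.121008 + 0.059720 = 0.180728.
So P(strong preparation | high score) = 0.180728/0.372023 ≈ 0.486.

Pr(strong preparation | high score) ≈ 0.486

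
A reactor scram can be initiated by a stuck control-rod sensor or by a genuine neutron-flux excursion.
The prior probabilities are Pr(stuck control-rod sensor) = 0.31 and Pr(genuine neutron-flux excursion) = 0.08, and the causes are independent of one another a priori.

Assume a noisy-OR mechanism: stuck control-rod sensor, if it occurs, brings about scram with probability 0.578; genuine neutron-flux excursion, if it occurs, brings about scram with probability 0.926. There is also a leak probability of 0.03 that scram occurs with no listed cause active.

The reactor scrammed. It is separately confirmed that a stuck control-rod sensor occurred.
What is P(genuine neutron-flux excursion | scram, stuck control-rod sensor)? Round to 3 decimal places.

Under noisy-OR, P(scram | causes) = 1 − (1−0.03)·∏(1−qᵢ) over the active causes.
P(scram | stuck control-rod sensor) = 0.59066×0.92 + 0.969709×0.08 = 0.543407 + 0.077577 = 0.620984
Of this, 0.077577 comes from 0.969709×0.08 (the genuine neutron-flux excursion=true cases).
Hence the posterior is 0.077577/0.620984 ≈ 0.125.

P(genuine neutron-flux excursion | scram, stuck control-rod sensor) ≈ 0.125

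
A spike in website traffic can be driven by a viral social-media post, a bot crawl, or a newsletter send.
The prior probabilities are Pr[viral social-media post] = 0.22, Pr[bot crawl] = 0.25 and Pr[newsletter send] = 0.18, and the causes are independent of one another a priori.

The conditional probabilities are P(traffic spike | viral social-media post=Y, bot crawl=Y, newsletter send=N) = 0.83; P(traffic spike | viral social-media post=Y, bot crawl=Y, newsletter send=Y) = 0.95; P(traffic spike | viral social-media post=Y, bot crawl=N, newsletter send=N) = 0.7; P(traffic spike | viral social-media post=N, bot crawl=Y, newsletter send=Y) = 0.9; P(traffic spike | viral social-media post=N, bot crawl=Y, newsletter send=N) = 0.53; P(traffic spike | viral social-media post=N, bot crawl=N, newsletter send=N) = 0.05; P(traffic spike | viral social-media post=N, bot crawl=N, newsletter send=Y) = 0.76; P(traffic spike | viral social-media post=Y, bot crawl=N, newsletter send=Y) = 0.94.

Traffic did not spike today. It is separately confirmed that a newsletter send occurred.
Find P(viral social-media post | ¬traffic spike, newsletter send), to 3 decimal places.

Weight on viral social-media post=true, given the evidence: 0.009900 + 0.002750 = 0.012650
The normalizing constant is 0.24·0.78·0.75 + 0.1·0.78·0.25 + 0.06·0.22·0.75 + 0.05·0.22·0.25 = 0.172550
Posterior = 0.012650 / 0.172550 ≈ 0.073

P(viral social-media post | ¬traffic spike, newsletter send) ≈ 0.073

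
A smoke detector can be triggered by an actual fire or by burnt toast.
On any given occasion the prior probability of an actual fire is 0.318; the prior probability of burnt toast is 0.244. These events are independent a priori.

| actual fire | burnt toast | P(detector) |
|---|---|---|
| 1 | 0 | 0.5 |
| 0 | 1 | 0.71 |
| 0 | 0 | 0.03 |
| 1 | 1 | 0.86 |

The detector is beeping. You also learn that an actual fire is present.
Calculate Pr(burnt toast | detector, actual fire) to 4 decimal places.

Pr(burnt toast | detector, actual fire) ≈ 0.3570

Weight on burnt toast=true, given the evidence: 0.86*0.244 = 0.209840
Denominator P(detector | actual fire): 0.5*0.756 + 0.86*0.244 = 0.587840
P(burnt toast | detector, actual fire) = 0.209840/0.587840 ≈ 0.3570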